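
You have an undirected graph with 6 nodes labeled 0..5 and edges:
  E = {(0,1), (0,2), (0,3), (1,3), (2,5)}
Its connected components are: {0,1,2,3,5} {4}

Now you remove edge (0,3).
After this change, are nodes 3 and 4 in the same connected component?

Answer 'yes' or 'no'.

Initial components: {0,1,2,3,5} {4}
Removing edge (0,3): not a bridge — component count unchanged at 2.
New components: {0,1,2,3,5} {4}
Are 3 and 4 in the same component? no

Answer: no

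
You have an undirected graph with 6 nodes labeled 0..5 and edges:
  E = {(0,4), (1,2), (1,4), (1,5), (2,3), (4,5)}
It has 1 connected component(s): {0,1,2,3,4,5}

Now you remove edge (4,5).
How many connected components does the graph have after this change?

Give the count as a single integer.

Initial component count: 1
Remove (4,5): not a bridge. Count unchanged: 1.
  After removal, components: {0,1,2,3,4,5}
New component count: 1

Answer: 1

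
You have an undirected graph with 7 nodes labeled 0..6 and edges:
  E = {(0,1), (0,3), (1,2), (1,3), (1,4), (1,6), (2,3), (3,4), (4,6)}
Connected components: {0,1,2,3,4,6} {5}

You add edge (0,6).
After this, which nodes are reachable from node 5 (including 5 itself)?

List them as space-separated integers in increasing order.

Before: nodes reachable from 5: {5}
Adding (0,6): both endpoints already in same component. Reachability from 5 unchanged.
After: nodes reachable from 5: {5}

Answer: 5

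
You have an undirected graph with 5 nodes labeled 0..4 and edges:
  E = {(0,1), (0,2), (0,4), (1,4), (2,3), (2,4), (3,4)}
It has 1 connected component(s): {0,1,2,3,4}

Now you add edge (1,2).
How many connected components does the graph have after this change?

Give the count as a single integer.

Answer: 1

Derivation:
Initial component count: 1
Add (1,2): endpoints already in same component. Count unchanged: 1.
New component count: 1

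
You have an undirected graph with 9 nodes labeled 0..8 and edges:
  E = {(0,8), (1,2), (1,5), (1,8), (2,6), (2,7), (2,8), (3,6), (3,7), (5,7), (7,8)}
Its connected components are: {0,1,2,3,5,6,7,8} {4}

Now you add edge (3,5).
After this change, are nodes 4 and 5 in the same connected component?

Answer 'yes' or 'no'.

Answer: no

Derivation:
Initial components: {0,1,2,3,5,6,7,8} {4}
Adding edge (3,5): both already in same component {0,1,2,3,5,6,7,8}. No change.
New components: {0,1,2,3,5,6,7,8} {4}
Are 4 and 5 in the same component? no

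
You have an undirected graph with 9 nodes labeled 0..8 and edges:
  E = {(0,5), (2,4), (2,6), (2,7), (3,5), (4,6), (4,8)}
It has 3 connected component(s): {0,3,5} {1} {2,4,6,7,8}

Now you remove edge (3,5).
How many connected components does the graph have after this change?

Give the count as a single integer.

Initial component count: 3
Remove (3,5): it was a bridge. Count increases: 3 -> 4.
  After removal, components: {0,5} {1} {2,4,6,7,8} {3}
New component count: 4

Answer: 4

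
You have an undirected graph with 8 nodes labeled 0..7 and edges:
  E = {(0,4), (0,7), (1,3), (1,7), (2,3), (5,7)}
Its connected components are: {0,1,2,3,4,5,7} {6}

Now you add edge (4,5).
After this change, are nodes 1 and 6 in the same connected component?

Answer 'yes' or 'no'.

Initial components: {0,1,2,3,4,5,7} {6}
Adding edge (4,5): both already in same component {0,1,2,3,4,5,7}. No change.
New components: {0,1,2,3,4,5,7} {6}
Are 1 and 6 in the same component? no

Answer: no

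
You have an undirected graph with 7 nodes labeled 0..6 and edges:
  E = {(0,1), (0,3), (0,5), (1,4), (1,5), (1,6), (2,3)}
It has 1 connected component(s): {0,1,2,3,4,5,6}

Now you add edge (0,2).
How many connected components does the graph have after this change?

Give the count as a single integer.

Initial component count: 1
Add (0,2): endpoints already in same component. Count unchanged: 1.
New component count: 1

Answer: 1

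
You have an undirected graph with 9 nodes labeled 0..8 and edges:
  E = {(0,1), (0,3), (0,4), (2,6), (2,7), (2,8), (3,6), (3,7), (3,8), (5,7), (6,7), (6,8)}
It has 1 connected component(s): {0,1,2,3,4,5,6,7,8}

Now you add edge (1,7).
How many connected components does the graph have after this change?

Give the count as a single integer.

Initial component count: 1
Add (1,7): endpoints already in same component. Count unchanged: 1.
New component count: 1

Answer: 1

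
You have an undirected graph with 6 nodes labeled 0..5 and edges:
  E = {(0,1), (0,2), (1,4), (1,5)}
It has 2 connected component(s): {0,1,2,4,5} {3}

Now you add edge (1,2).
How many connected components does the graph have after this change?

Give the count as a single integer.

Initial component count: 2
Add (1,2): endpoints already in same component. Count unchanged: 2.
New component count: 2

Answer: 2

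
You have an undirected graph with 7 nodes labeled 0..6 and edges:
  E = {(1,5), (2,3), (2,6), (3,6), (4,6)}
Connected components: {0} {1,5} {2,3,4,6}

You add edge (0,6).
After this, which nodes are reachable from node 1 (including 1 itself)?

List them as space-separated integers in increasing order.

Answer: 1 5

Derivation:
Before: nodes reachable from 1: {1,5}
Adding (0,6): merges two components, but neither contains 1. Reachability from 1 unchanged.
After: nodes reachable from 1: {1,5}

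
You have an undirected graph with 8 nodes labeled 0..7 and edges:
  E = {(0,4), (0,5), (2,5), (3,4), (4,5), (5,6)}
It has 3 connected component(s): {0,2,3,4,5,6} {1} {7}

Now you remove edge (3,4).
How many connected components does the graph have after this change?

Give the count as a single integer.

Initial component count: 3
Remove (3,4): it was a bridge. Count increases: 3 -> 4.
  After removal, components: {0,2,4,5,6} {1} {3} {7}
New component count: 4

Answer: 4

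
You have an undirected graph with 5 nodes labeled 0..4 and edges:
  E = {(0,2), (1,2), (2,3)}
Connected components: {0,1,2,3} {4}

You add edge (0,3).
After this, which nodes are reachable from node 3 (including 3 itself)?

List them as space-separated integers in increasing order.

Before: nodes reachable from 3: {0,1,2,3}
Adding (0,3): both endpoints already in same component. Reachability from 3 unchanged.
After: nodes reachable from 3: {0,1,2,3}

Answer: 0 1 2 3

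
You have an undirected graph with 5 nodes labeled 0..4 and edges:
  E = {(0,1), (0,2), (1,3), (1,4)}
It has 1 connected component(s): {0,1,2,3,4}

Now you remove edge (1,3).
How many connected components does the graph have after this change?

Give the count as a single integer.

Answer: 2

Derivation:
Initial component count: 1
Remove (1,3): it was a bridge. Count increases: 1 -> 2.
  After removal, components: {0,1,2,4} {3}
New component count: 2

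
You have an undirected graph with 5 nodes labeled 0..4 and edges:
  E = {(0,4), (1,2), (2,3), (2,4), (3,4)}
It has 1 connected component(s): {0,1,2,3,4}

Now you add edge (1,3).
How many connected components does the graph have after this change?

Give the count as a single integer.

Answer: 1

Derivation:
Initial component count: 1
Add (1,3): endpoints already in same component. Count unchanged: 1.
New component count: 1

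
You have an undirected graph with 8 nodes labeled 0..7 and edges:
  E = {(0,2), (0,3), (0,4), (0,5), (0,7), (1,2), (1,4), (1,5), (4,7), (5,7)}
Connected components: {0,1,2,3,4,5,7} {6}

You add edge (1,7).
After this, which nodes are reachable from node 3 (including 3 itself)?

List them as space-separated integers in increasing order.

Before: nodes reachable from 3: {0,1,2,3,4,5,7}
Adding (1,7): both endpoints already in same component. Reachability from 3 unchanged.
After: nodes reachable from 3: {0,1,2,3,4,5,7}

Answer: 0 1 2 3 4 5 7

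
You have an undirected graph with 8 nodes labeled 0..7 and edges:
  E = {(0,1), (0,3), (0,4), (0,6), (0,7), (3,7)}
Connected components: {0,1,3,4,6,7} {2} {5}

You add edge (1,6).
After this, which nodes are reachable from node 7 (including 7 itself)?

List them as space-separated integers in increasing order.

Before: nodes reachable from 7: {0,1,3,4,6,7}
Adding (1,6): both endpoints already in same component. Reachability from 7 unchanged.
After: nodes reachable from 7: {0,1,3,4,6,7}

Answer: 0 1 3 4 6 7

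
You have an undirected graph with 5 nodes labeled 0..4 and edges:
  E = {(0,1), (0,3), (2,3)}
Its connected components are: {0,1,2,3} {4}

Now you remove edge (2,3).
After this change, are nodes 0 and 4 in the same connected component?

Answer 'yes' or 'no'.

Answer: no

Derivation:
Initial components: {0,1,2,3} {4}
Removing edge (2,3): it was a bridge — component count 2 -> 3.
New components: {0,1,3} {2} {4}
Are 0 and 4 in the same component? no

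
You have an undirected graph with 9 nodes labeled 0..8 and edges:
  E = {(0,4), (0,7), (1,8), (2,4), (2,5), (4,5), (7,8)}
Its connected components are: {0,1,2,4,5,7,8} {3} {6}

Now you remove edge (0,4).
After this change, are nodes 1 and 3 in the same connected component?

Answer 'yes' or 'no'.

Initial components: {0,1,2,4,5,7,8} {3} {6}
Removing edge (0,4): it was a bridge — component count 3 -> 4.
New components: {0,1,7,8} {2,4,5} {3} {6}
Are 1 and 3 in the same component? no

Answer: no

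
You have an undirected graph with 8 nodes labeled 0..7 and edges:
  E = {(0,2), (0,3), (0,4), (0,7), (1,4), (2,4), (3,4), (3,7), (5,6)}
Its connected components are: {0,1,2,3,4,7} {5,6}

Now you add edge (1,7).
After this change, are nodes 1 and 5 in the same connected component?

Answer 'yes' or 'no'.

Initial components: {0,1,2,3,4,7} {5,6}
Adding edge (1,7): both already in same component {0,1,2,3,4,7}. No change.
New components: {0,1,2,3,4,7} {5,6}
Are 1 and 5 in the same component? no

Answer: no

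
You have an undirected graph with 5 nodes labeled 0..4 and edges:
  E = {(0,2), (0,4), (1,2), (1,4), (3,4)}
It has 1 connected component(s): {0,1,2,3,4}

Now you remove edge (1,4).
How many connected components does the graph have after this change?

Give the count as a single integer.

Initial component count: 1
Remove (1,4): not a bridge. Count unchanged: 1.
  After removal, components: {0,1,2,3,4}
New component count: 1

Answer: 1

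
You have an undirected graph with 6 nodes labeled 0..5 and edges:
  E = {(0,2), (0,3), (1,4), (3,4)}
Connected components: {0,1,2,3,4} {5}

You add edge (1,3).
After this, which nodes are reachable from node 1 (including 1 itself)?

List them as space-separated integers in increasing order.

Answer: 0 1 2 3 4

Derivation:
Before: nodes reachable from 1: {0,1,2,3,4}
Adding (1,3): both endpoints already in same component. Reachability from 1 unchanged.
After: nodes reachable from 1: {0,1,2,3,4}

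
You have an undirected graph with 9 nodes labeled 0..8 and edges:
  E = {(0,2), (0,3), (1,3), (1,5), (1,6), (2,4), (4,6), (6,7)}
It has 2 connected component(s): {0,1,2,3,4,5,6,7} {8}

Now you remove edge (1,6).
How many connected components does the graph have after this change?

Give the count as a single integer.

Answer: 2

Derivation:
Initial component count: 2
Remove (1,6): not a bridge. Count unchanged: 2.
  After removal, components: {0,1,2,3,4,5,6,7} {8}
New component count: 2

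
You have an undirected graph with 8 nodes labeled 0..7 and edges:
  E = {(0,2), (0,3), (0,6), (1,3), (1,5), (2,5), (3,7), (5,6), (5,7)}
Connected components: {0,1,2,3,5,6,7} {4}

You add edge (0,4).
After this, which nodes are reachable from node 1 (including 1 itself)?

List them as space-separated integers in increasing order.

Answer: 0 1 2 3 4 5 6 7

Derivation:
Before: nodes reachable from 1: {0,1,2,3,5,6,7}
Adding (0,4): merges 1's component with another. Reachability grows.
After: nodes reachable from 1: {0,1,2,3,4,5,6,7}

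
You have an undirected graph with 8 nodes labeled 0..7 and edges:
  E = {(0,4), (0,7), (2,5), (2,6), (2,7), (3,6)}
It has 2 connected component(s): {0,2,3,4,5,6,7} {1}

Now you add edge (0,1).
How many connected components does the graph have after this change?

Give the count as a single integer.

Initial component count: 2
Add (0,1): merges two components. Count decreases: 2 -> 1.
New component count: 1

Answer: 1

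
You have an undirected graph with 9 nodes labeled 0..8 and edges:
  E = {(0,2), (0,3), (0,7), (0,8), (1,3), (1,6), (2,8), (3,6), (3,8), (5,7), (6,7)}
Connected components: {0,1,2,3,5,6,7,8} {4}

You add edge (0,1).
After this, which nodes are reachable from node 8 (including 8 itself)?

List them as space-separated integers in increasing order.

Answer: 0 1 2 3 5 6 7 8

Derivation:
Before: nodes reachable from 8: {0,1,2,3,5,6,7,8}
Adding (0,1): both endpoints already in same component. Reachability from 8 unchanged.
After: nodes reachable from 8: {0,1,2,3,5,6,7,8}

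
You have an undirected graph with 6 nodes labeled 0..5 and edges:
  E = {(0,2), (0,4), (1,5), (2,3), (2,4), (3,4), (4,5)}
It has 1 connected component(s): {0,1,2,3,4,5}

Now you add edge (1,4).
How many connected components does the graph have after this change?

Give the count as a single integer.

Initial component count: 1
Add (1,4): endpoints already in same component. Count unchanged: 1.
New component count: 1

Answer: 1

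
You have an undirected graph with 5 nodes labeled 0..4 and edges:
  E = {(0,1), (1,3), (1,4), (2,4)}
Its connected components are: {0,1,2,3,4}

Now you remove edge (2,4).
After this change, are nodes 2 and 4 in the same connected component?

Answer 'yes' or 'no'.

Answer: no

Derivation:
Initial components: {0,1,2,3,4}
Removing edge (2,4): it was a bridge — component count 1 -> 2.
New components: {0,1,3,4} {2}
Are 2 and 4 in the same component? no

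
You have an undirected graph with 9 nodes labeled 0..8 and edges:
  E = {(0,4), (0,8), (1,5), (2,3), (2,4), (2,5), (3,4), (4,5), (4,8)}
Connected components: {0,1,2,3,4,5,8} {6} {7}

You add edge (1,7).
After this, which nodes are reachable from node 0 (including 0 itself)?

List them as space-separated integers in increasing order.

Answer: 0 1 2 3 4 5 7 8

Derivation:
Before: nodes reachable from 0: {0,1,2,3,4,5,8}
Adding (1,7): merges 0's component with another. Reachability grows.
After: nodes reachable from 0: {0,1,2,3,4,5,7,8}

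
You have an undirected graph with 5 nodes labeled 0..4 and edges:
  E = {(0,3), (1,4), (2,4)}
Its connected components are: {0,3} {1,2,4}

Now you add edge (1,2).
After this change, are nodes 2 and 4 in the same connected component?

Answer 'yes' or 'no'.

Answer: yes

Derivation:
Initial components: {0,3} {1,2,4}
Adding edge (1,2): both already in same component {1,2,4}. No change.
New components: {0,3} {1,2,4}
Are 2 and 4 in the same component? yes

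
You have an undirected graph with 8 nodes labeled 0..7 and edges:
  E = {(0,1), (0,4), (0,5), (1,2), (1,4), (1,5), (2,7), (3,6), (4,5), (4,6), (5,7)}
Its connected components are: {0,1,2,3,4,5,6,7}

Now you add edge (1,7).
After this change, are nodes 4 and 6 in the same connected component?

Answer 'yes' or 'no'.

Answer: yes

Derivation:
Initial components: {0,1,2,3,4,5,6,7}
Adding edge (1,7): both already in same component {0,1,2,3,4,5,6,7}. No change.
New components: {0,1,2,3,4,5,6,7}
Are 4 and 6 in the same component? yes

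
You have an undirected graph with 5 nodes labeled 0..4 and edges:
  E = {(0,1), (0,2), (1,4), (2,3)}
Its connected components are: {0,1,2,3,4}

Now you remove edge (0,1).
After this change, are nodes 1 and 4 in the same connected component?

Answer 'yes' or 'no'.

Answer: yes

Derivation:
Initial components: {0,1,2,3,4}
Removing edge (0,1): it was a bridge — component count 1 -> 2.
New components: {0,2,3} {1,4}
Are 1 and 4 in the same component? yes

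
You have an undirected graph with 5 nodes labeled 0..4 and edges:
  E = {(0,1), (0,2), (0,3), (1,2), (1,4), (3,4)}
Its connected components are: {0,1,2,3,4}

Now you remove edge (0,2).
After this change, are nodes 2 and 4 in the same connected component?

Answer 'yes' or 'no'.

Initial components: {0,1,2,3,4}
Removing edge (0,2): not a bridge — component count unchanged at 1.
New components: {0,1,2,3,4}
Are 2 and 4 in the same component? yes

Answer: yes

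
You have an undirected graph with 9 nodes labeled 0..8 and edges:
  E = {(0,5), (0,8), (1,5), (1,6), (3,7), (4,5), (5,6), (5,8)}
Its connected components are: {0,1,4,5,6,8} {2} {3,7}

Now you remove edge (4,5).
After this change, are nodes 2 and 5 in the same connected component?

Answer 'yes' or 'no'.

Answer: no

Derivation:
Initial components: {0,1,4,5,6,8} {2} {3,7}
Removing edge (4,5): it was a bridge — component count 3 -> 4.
New components: {0,1,5,6,8} {2} {3,7} {4}
Are 2 and 5 in the same component? no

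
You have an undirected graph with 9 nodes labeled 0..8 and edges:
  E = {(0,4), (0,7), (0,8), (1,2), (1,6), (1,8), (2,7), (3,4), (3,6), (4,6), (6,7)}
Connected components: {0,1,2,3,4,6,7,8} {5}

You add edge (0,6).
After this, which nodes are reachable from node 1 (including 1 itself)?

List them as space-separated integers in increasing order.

Before: nodes reachable from 1: {0,1,2,3,4,6,7,8}
Adding (0,6): both endpoints already in same component. Reachability from 1 unchanged.
After: nodes reachable from 1: {0,1,2,3,4,6,7,8}

Answer: 0 1 2 3 4 6 7 8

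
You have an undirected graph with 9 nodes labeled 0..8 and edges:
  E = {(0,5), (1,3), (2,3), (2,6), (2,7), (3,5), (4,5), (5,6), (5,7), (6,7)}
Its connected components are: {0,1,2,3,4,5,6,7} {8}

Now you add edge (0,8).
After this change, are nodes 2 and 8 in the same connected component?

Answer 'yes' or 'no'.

Answer: yes

Derivation:
Initial components: {0,1,2,3,4,5,6,7} {8}
Adding edge (0,8): merges {0,1,2,3,4,5,6,7} and {8}.
New components: {0,1,2,3,4,5,6,7,8}
Are 2 and 8 in the same component? yes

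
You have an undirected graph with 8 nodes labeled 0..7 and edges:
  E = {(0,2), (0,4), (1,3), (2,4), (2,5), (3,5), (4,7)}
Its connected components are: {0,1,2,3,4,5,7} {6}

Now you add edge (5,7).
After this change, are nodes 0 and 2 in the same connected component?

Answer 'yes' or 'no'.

Initial components: {0,1,2,3,4,5,7} {6}
Adding edge (5,7): both already in same component {0,1,2,3,4,5,7}. No change.
New components: {0,1,2,3,4,5,7} {6}
Are 0 and 2 in the same component? yes

Answer: yes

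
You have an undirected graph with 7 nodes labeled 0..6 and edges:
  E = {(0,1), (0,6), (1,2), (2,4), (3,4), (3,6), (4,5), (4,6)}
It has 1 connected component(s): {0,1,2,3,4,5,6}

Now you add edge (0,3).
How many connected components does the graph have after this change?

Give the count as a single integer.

Initial component count: 1
Add (0,3): endpoints already in same component. Count unchanged: 1.
New component count: 1

Answer: 1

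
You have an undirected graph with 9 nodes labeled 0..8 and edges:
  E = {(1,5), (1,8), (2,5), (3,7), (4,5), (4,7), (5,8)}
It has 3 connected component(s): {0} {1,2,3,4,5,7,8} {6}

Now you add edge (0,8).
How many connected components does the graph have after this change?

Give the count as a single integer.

Answer: 2

Derivation:
Initial component count: 3
Add (0,8): merges two components. Count decreases: 3 -> 2.
New component count: 2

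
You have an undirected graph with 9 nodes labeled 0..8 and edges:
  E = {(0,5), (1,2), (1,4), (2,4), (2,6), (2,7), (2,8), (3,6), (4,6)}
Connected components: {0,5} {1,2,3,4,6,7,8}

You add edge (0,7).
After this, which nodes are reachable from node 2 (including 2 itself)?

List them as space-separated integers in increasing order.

Before: nodes reachable from 2: {1,2,3,4,6,7,8}
Adding (0,7): merges 2's component with another. Reachability grows.
After: nodes reachable from 2: {0,1,2,3,4,5,6,7,8}

Answer: 0 1 2 3 4 5 6 7 8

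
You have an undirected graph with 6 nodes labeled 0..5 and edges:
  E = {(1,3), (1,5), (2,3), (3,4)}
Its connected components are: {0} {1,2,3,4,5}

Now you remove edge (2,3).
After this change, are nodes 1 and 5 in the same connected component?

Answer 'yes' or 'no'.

Initial components: {0} {1,2,3,4,5}
Removing edge (2,3): it was a bridge — component count 2 -> 3.
New components: {0} {1,3,4,5} {2}
Are 1 and 5 in the same component? yes

Answer: yes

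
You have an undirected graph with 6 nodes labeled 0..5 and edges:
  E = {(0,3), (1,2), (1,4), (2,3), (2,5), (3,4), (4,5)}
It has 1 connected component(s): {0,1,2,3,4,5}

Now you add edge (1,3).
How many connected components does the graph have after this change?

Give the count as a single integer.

Answer: 1

Derivation:
Initial component count: 1
Add (1,3): endpoints already in same component. Count unchanged: 1.
New component count: 1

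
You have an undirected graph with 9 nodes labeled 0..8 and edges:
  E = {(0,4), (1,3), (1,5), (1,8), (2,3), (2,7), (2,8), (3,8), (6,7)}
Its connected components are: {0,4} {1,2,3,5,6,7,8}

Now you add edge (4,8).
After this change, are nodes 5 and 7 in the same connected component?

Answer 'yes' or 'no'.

Answer: yes

Derivation:
Initial components: {0,4} {1,2,3,5,6,7,8}
Adding edge (4,8): merges {0,4} and {1,2,3,5,6,7,8}.
New components: {0,1,2,3,4,5,6,7,8}
Are 5 and 7 in the same component? yes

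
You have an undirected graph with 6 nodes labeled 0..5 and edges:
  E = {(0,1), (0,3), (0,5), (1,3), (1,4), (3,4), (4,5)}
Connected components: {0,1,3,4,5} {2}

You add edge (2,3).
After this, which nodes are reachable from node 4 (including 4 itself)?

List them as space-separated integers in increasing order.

Before: nodes reachable from 4: {0,1,3,4,5}
Adding (2,3): merges 4's component with another. Reachability grows.
After: nodes reachable from 4: {0,1,2,3,4,5}

Answer: 0 1 2 3 4 5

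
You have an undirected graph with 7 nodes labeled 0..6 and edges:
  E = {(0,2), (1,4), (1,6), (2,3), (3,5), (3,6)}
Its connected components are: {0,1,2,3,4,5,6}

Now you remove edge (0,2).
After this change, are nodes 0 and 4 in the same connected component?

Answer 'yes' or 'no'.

Initial components: {0,1,2,3,4,5,6}
Removing edge (0,2): it was a bridge — component count 1 -> 2.
New components: {0} {1,2,3,4,5,6}
Are 0 and 4 in the same component? no

Answer: no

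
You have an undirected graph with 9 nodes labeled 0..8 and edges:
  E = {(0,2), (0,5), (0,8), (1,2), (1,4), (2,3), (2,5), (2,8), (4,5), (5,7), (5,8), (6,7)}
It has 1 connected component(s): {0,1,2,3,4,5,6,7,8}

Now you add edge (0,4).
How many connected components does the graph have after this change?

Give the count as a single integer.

Answer: 1

Derivation:
Initial component count: 1
Add (0,4): endpoints already in same component. Count unchanged: 1.
New component count: 1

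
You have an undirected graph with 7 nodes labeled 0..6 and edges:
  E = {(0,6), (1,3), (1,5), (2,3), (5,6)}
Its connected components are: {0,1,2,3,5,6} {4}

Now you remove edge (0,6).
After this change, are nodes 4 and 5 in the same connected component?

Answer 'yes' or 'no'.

Answer: no

Derivation:
Initial components: {0,1,2,3,5,6} {4}
Removing edge (0,6): it was a bridge — component count 2 -> 3.
New components: {0} {1,2,3,5,6} {4}
Are 4 and 5 in the same component? no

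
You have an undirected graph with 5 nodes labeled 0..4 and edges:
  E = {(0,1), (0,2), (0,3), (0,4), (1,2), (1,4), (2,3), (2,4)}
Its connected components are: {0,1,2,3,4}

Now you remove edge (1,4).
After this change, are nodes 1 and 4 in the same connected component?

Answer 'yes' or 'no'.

Initial components: {0,1,2,3,4}
Removing edge (1,4): not a bridge — component count unchanged at 1.
New components: {0,1,2,3,4}
Are 1 and 4 in the same component? yes

Answer: yes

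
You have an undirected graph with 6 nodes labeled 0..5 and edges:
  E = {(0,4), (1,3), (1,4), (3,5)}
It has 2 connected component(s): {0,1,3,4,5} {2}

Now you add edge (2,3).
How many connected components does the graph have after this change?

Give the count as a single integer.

Initial component count: 2
Add (2,3): merges two components. Count decreases: 2 -> 1.
New component count: 1

Answer: 1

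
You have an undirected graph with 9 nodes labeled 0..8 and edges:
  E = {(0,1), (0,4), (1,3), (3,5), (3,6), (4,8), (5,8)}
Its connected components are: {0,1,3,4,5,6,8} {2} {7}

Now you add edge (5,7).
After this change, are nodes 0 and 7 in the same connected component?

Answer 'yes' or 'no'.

Answer: yes

Derivation:
Initial components: {0,1,3,4,5,6,8} {2} {7}
Adding edge (5,7): merges {0,1,3,4,5,6,8} and {7}.
New components: {0,1,3,4,5,6,7,8} {2}
Are 0 and 7 in the same component? yes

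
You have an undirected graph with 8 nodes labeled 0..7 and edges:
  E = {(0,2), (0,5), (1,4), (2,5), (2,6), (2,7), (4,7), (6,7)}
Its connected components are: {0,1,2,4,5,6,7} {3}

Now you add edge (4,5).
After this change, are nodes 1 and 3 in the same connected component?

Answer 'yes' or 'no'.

Answer: no

Derivation:
Initial components: {0,1,2,4,5,6,7} {3}
Adding edge (4,5): both already in same component {0,1,2,4,5,6,7}. No change.
New components: {0,1,2,4,5,6,7} {3}
Are 1 and 3 in the same component? no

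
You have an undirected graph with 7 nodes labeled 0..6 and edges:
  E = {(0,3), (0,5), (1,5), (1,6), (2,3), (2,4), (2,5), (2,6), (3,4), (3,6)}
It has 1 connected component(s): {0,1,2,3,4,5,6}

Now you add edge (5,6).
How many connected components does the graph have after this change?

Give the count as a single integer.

Initial component count: 1
Add (5,6): endpoints already in same component. Count unchanged: 1.
New component count: 1

Answer: 1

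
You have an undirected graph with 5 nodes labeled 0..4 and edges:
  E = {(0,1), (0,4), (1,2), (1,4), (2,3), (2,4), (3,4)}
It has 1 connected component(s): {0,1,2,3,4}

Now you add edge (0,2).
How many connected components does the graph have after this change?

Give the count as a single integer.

Initial component count: 1
Add (0,2): endpoints already in same component. Count unchanged: 1.
New component count: 1

Answer: 1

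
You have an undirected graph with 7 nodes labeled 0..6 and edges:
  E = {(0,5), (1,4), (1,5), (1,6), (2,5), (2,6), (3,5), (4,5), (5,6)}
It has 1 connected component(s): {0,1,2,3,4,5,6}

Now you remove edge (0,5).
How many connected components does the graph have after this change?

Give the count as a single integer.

Answer: 2

Derivation:
Initial component count: 1
Remove (0,5): it was a bridge. Count increases: 1 -> 2.
  After removal, components: {0} {1,2,3,4,5,6}
New component count: 2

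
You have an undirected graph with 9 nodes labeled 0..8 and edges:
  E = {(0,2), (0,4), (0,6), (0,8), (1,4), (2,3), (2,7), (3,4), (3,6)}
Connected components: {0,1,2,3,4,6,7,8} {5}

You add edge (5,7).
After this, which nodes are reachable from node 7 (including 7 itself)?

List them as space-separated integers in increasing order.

Answer: 0 1 2 3 4 5 6 7 8

Derivation:
Before: nodes reachable from 7: {0,1,2,3,4,6,7,8}
Adding (5,7): merges 7's component with another. Reachability grows.
After: nodes reachable from 7: {0,1,2,3,4,5,6,7,8}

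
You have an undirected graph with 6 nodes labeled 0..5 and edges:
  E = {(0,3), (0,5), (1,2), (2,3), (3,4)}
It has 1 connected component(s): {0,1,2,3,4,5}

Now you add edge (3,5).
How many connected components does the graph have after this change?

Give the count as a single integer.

Initial component count: 1
Add (3,5): endpoints already in same component. Count unchanged: 1.
New component count: 1

Answer: 1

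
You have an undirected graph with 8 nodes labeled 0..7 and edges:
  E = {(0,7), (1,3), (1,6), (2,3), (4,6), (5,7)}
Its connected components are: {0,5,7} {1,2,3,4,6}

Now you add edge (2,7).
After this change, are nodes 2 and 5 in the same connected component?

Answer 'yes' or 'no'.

Initial components: {0,5,7} {1,2,3,4,6}
Adding edge (2,7): merges {1,2,3,4,6} and {0,5,7}.
New components: {0,1,2,3,4,5,6,7}
Are 2 and 5 in the same component? yes

Answer: yes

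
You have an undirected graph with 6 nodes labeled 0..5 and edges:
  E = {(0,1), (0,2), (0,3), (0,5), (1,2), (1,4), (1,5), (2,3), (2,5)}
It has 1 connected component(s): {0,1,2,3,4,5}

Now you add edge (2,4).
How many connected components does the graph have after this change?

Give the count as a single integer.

Answer: 1

Derivation:
Initial component count: 1
Add (2,4): endpoints already in same component. Count unchanged: 1.
New component count: 1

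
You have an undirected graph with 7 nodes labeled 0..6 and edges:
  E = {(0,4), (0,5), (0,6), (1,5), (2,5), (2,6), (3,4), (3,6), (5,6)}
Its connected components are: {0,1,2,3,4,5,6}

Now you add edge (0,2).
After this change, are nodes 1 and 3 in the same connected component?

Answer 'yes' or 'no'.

Answer: yes

Derivation:
Initial components: {0,1,2,3,4,5,6}
Adding edge (0,2): both already in same component {0,1,2,3,4,5,6}. No change.
New components: {0,1,2,3,4,5,6}
Are 1 and 3 in the same component? yes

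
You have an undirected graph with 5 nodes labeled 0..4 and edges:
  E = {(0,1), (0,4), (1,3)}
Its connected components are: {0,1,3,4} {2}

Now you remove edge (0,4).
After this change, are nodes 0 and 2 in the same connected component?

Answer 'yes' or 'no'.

Answer: no

Derivation:
Initial components: {0,1,3,4} {2}
Removing edge (0,4): it was a bridge — component count 2 -> 3.
New components: {0,1,3} {2} {4}
Are 0 and 2 in the same component? no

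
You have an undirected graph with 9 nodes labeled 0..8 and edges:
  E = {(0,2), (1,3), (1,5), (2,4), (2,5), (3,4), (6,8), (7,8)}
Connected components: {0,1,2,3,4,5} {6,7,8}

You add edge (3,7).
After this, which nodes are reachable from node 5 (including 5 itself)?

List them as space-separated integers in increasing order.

Answer: 0 1 2 3 4 5 6 7 8

Derivation:
Before: nodes reachable from 5: {0,1,2,3,4,5}
Adding (3,7): merges 5's component with another. Reachability grows.
After: nodes reachable from 5: {0,1,2,3,4,5,6,7,8}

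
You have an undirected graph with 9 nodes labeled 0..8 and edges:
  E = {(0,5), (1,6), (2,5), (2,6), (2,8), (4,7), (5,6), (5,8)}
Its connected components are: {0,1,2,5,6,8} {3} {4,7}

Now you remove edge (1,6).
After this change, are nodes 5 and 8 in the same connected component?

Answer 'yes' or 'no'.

Initial components: {0,1,2,5,6,8} {3} {4,7}
Removing edge (1,6): it was a bridge — component count 3 -> 4.
New components: {0,2,5,6,8} {1} {3} {4,7}
Are 5 and 8 in the same component? yes

Answer: yes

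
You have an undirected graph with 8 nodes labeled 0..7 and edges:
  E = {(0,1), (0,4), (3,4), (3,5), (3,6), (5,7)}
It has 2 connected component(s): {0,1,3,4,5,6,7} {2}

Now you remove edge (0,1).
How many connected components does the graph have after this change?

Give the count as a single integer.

Initial component count: 2
Remove (0,1): it was a bridge. Count increases: 2 -> 3.
  After removal, components: {0,3,4,5,6,7} {1} {2}
New component count: 3

Answer: 3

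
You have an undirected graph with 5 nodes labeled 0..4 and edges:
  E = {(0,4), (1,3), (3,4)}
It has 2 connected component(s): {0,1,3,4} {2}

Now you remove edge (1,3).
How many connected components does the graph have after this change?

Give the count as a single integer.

Initial component count: 2
Remove (1,3): it was a bridge. Count increases: 2 -> 3.
  After removal, components: {0,3,4} {1} {2}
New component count: 3

Answer: 3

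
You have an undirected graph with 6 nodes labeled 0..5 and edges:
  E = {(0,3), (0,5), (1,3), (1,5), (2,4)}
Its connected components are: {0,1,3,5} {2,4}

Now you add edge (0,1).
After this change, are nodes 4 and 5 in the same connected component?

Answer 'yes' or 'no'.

Initial components: {0,1,3,5} {2,4}
Adding edge (0,1): both already in same component {0,1,3,5}. No change.
New components: {0,1,3,5} {2,4}
Are 4 and 5 in the same component? no

Answer: no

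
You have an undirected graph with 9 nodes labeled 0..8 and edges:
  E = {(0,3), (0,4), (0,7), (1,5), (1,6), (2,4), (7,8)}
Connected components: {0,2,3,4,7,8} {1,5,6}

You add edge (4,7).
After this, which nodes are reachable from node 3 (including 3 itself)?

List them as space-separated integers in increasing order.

Answer: 0 2 3 4 7 8

Derivation:
Before: nodes reachable from 3: {0,2,3,4,7,8}
Adding (4,7): both endpoints already in same component. Reachability from 3 unchanged.
After: nodes reachable from 3: {0,2,3,4,7,8}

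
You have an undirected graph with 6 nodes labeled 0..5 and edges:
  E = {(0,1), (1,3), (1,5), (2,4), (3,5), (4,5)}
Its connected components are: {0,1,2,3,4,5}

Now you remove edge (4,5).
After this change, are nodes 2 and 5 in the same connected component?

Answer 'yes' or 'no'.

Answer: no

Derivation:
Initial components: {0,1,2,3,4,5}
Removing edge (4,5): it was a bridge — component count 1 -> 2.
New components: {0,1,3,5} {2,4}
Are 2 and 5 in the same component? no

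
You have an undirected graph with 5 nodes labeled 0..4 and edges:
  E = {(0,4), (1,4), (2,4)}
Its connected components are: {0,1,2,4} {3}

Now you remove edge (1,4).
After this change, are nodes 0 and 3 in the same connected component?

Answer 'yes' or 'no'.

Answer: no

Derivation:
Initial components: {0,1,2,4} {3}
Removing edge (1,4): it was a bridge — component count 2 -> 3.
New components: {0,2,4} {1} {3}
Are 0 and 3 in the same component? no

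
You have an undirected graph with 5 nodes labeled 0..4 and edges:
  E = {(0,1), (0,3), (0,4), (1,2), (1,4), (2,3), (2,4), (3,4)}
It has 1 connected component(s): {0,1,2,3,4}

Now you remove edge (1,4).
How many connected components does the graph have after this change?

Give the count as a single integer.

Initial component count: 1
Remove (1,4): not a bridge. Count unchanged: 1.
  After removal, components: {0,1,2,3,4}
New component count: 1

Answer: 1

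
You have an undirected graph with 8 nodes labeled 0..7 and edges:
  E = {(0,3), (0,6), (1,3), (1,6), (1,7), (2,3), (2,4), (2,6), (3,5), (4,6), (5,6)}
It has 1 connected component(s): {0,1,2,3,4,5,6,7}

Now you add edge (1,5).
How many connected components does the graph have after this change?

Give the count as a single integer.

Answer: 1

Derivation:
Initial component count: 1
Add (1,5): endpoints already in same component. Count unchanged: 1.
New component count: 1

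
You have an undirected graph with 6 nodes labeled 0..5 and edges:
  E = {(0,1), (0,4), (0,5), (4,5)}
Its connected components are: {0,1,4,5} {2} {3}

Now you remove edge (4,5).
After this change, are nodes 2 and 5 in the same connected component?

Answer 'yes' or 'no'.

Initial components: {0,1,4,5} {2} {3}
Removing edge (4,5): not a bridge — component count unchanged at 3.
New components: {0,1,4,5} {2} {3}
Are 2 and 5 in the same component? no

Answer: no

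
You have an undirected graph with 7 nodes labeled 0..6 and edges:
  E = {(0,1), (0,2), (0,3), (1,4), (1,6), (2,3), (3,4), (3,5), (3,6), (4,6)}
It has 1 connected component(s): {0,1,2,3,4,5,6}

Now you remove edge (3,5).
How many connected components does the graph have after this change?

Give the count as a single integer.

Answer: 2

Derivation:
Initial component count: 1
Remove (3,5): it was a bridge. Count increases: 1 -> 2.
  After removal, components: {0,1,2,3,4,6} {5}
New component count: 2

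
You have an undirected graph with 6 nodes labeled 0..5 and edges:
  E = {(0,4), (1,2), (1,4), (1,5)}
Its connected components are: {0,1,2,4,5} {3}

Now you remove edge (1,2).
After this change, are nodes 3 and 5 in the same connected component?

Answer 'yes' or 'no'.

Answer: no

Derivation:
Initial components: {0,1,2,4,5} {3}
Removing edge (1,2): it was a bridge — component count 2 -> 3.
New components: {0,1,4,5} {2} {3}
Are 3 and 5 in the same component? no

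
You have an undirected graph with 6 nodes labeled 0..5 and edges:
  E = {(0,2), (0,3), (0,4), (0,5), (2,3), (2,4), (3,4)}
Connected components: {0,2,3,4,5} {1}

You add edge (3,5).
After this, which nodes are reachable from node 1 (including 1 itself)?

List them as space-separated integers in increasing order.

Before: nodes reachable from 1: {1}
Adding (3,5): both endpoints already in same component. Reachability from 1 unchanged.
After: nodes reachable from 1: {1}

Answer: 1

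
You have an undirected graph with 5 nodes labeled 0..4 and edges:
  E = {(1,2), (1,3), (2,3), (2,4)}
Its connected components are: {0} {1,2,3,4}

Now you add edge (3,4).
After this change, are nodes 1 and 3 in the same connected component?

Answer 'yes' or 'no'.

Initial components: {0} {1,2,3,4}
Adding edge (3,4): both already in same component {1,2,3,4}. No change.
New components: {0} {1,2,3,4}
Are 1 and 3 in the same component? yes

Answer: yes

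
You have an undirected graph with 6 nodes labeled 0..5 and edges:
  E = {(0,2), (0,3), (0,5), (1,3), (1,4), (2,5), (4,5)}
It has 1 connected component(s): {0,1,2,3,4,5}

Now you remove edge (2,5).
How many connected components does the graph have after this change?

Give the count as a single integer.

Answer: 1

Derivation:
Initial component count: 1
Remove (2,5): not a bridge. Count unchanged: 1.
  After removal, components: {0,1,2,3,4,5}
New component count: 1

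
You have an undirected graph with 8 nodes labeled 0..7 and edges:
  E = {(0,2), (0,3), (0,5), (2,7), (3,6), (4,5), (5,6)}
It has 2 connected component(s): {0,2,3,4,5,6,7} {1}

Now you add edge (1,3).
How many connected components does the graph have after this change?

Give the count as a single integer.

Initial component count: 2
Add (1,3): merges two components. Count decreases: 2 -> 1.
New component count: 1

Answer: 1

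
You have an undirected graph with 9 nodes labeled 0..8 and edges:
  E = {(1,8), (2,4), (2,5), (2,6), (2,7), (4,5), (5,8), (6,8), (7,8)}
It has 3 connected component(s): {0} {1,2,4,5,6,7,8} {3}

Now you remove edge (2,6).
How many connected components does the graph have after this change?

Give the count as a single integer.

Answer: 3

Derivation:
Initial component count: 3
Remove (2,6): not a bridge. Count unchanged: 3.
  After removal, components: {0} {1,2,4,5,6,7,8} {3}
New component count: 3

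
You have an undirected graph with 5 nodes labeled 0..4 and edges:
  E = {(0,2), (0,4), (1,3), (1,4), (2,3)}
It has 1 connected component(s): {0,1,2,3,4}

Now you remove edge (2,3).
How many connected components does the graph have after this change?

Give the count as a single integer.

Answer: 1

Derivation:
Initial component count: 1
Remove (2,3): not a bridge. Count unchanged: 1.
  After removal, components: {0,1,2,3,4}
New component count: 1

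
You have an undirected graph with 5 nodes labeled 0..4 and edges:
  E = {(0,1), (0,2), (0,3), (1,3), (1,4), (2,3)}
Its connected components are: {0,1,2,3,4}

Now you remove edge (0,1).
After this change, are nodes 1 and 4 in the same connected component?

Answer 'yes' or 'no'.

Answer: yes

Derivation:
Initial components: {0,1,2,3,4}
Removing edge (0,1): not a bridge — component count unchanged at 1.
New components: {0,1,2,3,4}
Are 1 and 4 in the same component? yes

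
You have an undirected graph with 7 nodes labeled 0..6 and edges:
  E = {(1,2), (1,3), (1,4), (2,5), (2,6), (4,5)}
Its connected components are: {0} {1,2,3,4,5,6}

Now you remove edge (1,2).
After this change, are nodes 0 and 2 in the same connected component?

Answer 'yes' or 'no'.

Initial components: {0} {1,2,3,4,5,6}
Removing edge (1,2): not a bridge — component count unchanged at 2.
New components: {0} {1,2,3,4,5,6}
Are 0 and 2 in the same component? no

Answer: no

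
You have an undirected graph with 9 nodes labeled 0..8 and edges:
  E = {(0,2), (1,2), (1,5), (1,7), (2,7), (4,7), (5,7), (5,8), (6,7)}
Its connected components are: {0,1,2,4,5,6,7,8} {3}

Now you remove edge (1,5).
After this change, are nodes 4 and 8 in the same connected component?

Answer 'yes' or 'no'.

Initial components: {0,1,2,4,5,6,7,8} {3}
Removing edge (1,5): not a bridge — component count unchanged at 2.
New components: {0,1,2,4,5,6,7,8} {3}
Are 4 and 8 in the same component? yes

Answer: yes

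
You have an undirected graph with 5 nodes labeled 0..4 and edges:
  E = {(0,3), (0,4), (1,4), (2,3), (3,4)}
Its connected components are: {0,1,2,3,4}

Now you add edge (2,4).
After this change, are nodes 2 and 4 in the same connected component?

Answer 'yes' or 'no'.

Initial components: {0,1,2,3,4}
Adding edge (2,4): both already in same component {0,1,2,3,4}. No change.
New components: {0,1,2,3,4}
Are 2 and 4 in the same component? yes

Answer: yes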